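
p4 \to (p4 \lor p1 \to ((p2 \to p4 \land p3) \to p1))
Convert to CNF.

p4 \to (p4 \lor p1 \to ((p2 \to p4 \land p3) \to p1))
≡ \lnot p4 \lor (p4 \lor p1 \to ((p2 \to p4 \land p3) \to p1))
≡ \lnot p4 \lor \lnot (p4 \lor p1) \lor ((p2 \to p4 \land p3) \to p1)
≡ \lnot p4 \lor \lnot (p4 \lor p1) \lor \lnot (p2 \to p4 \land p3) \lor p1
≡ \lnot p4 \lor \lnot (p4 \lor p1) \lor \lnot (\lnot p2 \lor p4 \land p3) \lor p1
≡ \lnot p4 \lor \lnot p4 \land \lnot p1 \lor \lnot (\lnot p2 \lor p4 \land p3) \lor p1
≡ \lnot p4 \lor \lnot p4 \land \lnot p1 \lor \lnot \lnot p2 \land \lnot (p4 \land p3) \lor p1
≡ \lnot p4 \lor \lnot p4 \land \lnot p1 \lor p2 \land \lnot (p4 \land p3) \lor p1
≡ \lnot p4 \lor \lnot p4 \land \lnot p1 \lor p2 \land (\lnot p4 \lor \lnot p3) \lor p1
≡ (\lnot p4 \lor \lnot p4 \lor p2 \lor p1) \land (\lnot p4 \lor \lnot p4 \lor \lnot p4 \lor \lnot p3 \lor p1) \land (\lnot p4 \lor \lnot p1 \lor p2 \lor p1) \land (\lnot p4 \lor \lnot p1 \lor \lnot p4 \lor \lnot p3 \lor p1)
≡ (\lnot p4 \lor p2 \lor p1) \land (\lnot p4 \lor \lnot p3 \lor p1)

(\lnot p4 \lor p2 \lor p1) \land (\lnot p4 \lor \lnot p3 \lor p1)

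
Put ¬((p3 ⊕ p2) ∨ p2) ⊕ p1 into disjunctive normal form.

¬((p3 ⊕ p2) ∨ p2) ⊕ p1
= ¬((p3 ⊕ p2) ∨ p2) ∧ ¬p1 ∨ ¬¬((p3 ⊕ p2) ∨ p2) ∧ p1   [expand ⊕]
= ¬(p3 ∧ ¬p2 ∨ ¬p3 ∧ p2 ∨ p2) ∧ ¬p1 ∨ ¬¬((p3 ⊕ p2) ∨ p2) ∧ p1   [expand ⊕]
= ¬(p3 ∧ ¬p2 ∨ ¬p3 ∧ p2 ∨ p2) ∧ ¬p1 ∨ ¬¬(p3 ∧ ¬p2 ∨ ¬p3 ∧ p2 ∨ p2) ∧ p1   [expand ⊕]
= ¬(p3 ∧ ¬p2) ∧ ¬(¬p3 ∧ p2) ∧ ¬p2 ∧ ¬p1 ∨ ¬¬(p3 ∧ ¬p2 ∨ ¬p3 ∧ p2 ∨ p2) ∧ p1   [De Morgan]
= (¬p3 ∨ ¬¬p2) ∧ ¬(¬p3 ∧ p2) ∧ ¬p2 ∧ ¬p1 ∨ ¬¬(p3 ∧ ¬p2 ∨ ¬p3 ∧ p2 ∨ p2) ∧ p1   [De Morgan]
= (¬p3 ∨ p2) ∧ ¬(¬p3 ∧ p2) ∧ ¬p2 ∧ ¬p1 ∨ ¬¬(p3 ∧ ¬p2 ∨ ¬p3 ∧ p2 ∨ p2) ∧ p1   [double negation]
= (¬p3 ∨ p2) ∧ (¬¬p3 ∨ ¬p2) ∧ ¬p2 ∧ ¬p1 ∨ ¬¬(p3 ∧ ¬p2 ∨ ¬p3 ∧ p2 ∨ p2) ∧ p1   [De Morgan]
= (¬p3 ∨ p2) ∧ (p3 ∨ ¬p2) ∧ ¬p2 ∧ ¬p1 ∨ ¬¬(p3 ∧ ¬p2 ∨ ¬p3 ∧ p2 ∨ p2) ∧ p1   [double negation]
= (¬p3 ∨ p2) ∧ (p3 ∨ ¬p2) ∧ ¬p2 ∧ ¬p1 ∨ (p3 ∧ ¬p2 ∨ ¬p3 ∧ p2 ∨ p2) ∧ p1   [double negation]
= ¬p3 ∧ p3 ∧ ¬p2 ∧ ¬p1 ∨ ¬p3 ∧ ¬p2 ∧ ¬p2 ∧ ¬p1 ∨ p2 ∧ p3 ∧ ¬p2 ∧ ¬p1 ∨ p2 ∧ ¬p2 ∧ ¬p2 ∧ ¬p1 ∨ p3 ∧ ¬p2 ∧ p1 ∨ ¬p3 ∧ p2 ∧ p1 ∨ p2 ∧ p1   [distribute ∧ over ∨]
= ¬p3 ∧ ¬p2 ∧ ¬p1 ∨ p3 ∧ ¬p2 ∧ p1 ∨ p2 ∧ p1   [simplify]

¬p3 ∧ ¬p2 ∧ ¬p1 ∨ p3 ∧ ¬p2 ∧ p1 ∨ p2 ∧ p1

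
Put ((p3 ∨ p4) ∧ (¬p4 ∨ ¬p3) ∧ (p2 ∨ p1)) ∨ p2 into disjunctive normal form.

((p3 ∨ p4) ∧ (¬p4 ∨ ¬p3) ∧ (p2 ∨ p1)) ∨ p2
= (p3 ∧ ¬p4 ∧ p2) ∨ (p3 ∧ ¬p4 ∧ p1) ∨ (p3 ∧ ¬p3 ∧ p2) ∨ (p3 ∧ ¬p3 ∧ p1) ∨ (p4 ∧ ¬p4 ∧ p2) ∨ (p4 ∧ ¬p4 ∧ p1) ∨ (p4 ∧ ¬p3 ∧ p2) ∨ (p4 ∧ ¬p3 ∧ p1) ∨ p2   (distribute ∧ over ∨)
= (p3 ∧ ¬p4 ∧ p1) ∨ (p4 ∧ ¬p3 ∧ p1) ∨ p2   (simplify)

(p3 ∧ ¬p4 ∧ p1) ∨ (p4 ∧ ¬p3 ∧ p1) ∨ p2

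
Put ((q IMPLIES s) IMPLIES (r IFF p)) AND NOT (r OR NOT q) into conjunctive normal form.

(NOT s OR NOT p OR r) AND NOT r AND q

((q IMPLIES s) IMPLIES (r IFF p)) AND NOT (r OR NOT q)
≡ (NOT (q IMPLIES s) OR (r IFF p)) AND NOT (r OR NOT q)   [eliminate IMPLIES]
≡ (NOT (NOT q OR s) OR (r IFF p)) AND NOT (r OR NOT q)   [eliminate IMPLIES]
≡ (NOT (NOT q OR s) OR ((r IMPLIES p) AND (p IMPLIES r))) AND NOT (r OR NOT q)   [eliminate IFF]
≡ (NOT (NOT q OR s) OR ((NOT r OR p) AND (p IMPLIES r))) AND NOT (r OR NOT q)   [eliminate IMPLIES]
≡ (NOT (NOT q OR s) OR ((NOT r OR p) AND (NOT p OR r))) AND NOT (r OR NOT q)   [eliminate IMPLIES]
≡ ((NOT NOT q AND NOT s) OR ((NOT r OR p) AND (NOT p OR r))) AND NOT (r OR NOT q)   [De Morgan]
≡ ((q AND NOT s) OR ((NOT r OR p) AND (NOT p OR r))) AND NOT (r OR NOT q)   [double negation]
≡ ((q AND NOT s) OR ((NOT r OR p) AND (NOT p OR r))) AND NOT r AND NOT NOT q   [De Morgan]
≡ ((q AND NOT s) OR ((NOT r OR p) AND (NOT p OR r))) AND NOT r AND q   [double negation]
≡ (q OR NOT r OR p) AND (q OR NOT p OR r) AND (NOT s OR NOT r OR p) AND (NOT s OR NOT p OR r) AND NOT r AND q   [distribute OR over AND]
≡ (NOT s OR NOT p OR r) AND NOT r AND q   [simplify]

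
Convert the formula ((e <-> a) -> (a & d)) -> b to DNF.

(~e & ~a) | (a & e & ~d) | b

((e <-> a) -> (a & d)) -> b
= ~((e <-> a) -> (a & d)) | b   [eliminate ->]
= ~(~(e <-> a) | (a & d)) | b   [eliminate ->]
= ~(~((e -> a) & (a -> e)) | (a & d)) | b   [eliminate <->]
= ~(~((~e | a) & (a -> e)) | (a & d)) | b   [eliminate ->]
= ~(~((~e | a) & (~a | e)) | (a & d)) | b   [eliminate ->]
= (~~((~e | a) & (~a | e)) & ~(a & d)) | b   [De Morgan]
= ((~e | a) & (~a | e) & ~(a & d)) | b   [double negation]
= ((~e | a) & (~a | e) & (~a | ~d)) | b   [De Morgan]
= (~e & ~a & ~a) | (~e & ~a & ~d) | (~e & e & ~a) | (~e & e & ~d) | (a & ~a & ~a) | (a & ~a & ~d) | (a & e & ~a) | (a & e & ~d) | b   [distribute & over |]
= (~e & ~a) | (a & e & ~d) | b   [simplify]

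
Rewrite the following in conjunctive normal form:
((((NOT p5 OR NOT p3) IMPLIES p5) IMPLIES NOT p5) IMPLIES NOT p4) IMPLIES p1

(NOT p5 OR p1) AND (p4 OR p1)

((((NOT p5 OR NOT p3) IMPLIES p5) IMPLIES NOT p5) IMPLIES NOT p4) IMPLIES p1
≡ NOT ((((NOT p5 OR NOT p3) IMPLIES p5) IMPLIES NOT p5) IMPLIES NOT p4) OR p1   — eliminate IMPLIES
≡ NOT (NOT (((NOT p5 OR NOT p3) IMPLIES p5) IMPLIES NOT p5) OR NOT p4) OR p1   — eliminate IMPLIES
≡ NOT (NOT (NOT ((NOT p5 OR NOT p3) IMPLIES p5) OR NOT p5) OR NOT p4) OR p1   — eliminate IMPLIES
≡ NOT (NOT (NOT (NOT (NOT p5 OR NOT p3) OR p5) OR NOT p5) OR NOT p4) OR p1   — eliminate IMPLIES
≡ (NOT NOT (NOT (NOT (NOT p5 OR NOT p3) OR p5) OR NOT p5) AND NOT NOT p4) OR p1   — De Morgan
≡ ((NOT (NOT (NOT p5 OR NOT p3) OR p5) OR NOT p5) AND NOT NOT p4) OR p1   — double negation
≡ (((NOT NOT (NOT p5 OR NOT p3) AND NOT p5) OR NOT p5) AND NOT NOT p4) OR p1   — De Morgan
≡ ((((NOT p5 OR NOT p3) AND NOT p5) OR NOT p5) AND NOT NOT p4) OR p1   — double negation
≡ ((((NOT p5 OR NOT p3) AND NOT p5) OR NOT p5) AND p4) OR p1   — double negation
≡ (NOT p5 OR NOT p3 OR NOT p5 OR p1) AND (NOT p5 OR NOT p5 OR p1) AND (p4 OR p1)   — distribute OR over AND
≡ (NOT p5 OR p1) AND (p4 OR p1)   — simplify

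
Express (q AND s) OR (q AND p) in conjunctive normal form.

(q AND s) OR (q AND p)
≡ (q OR q) AND (q OR p) AND (s OR q) AND (s OR p)   — distribute OR over AND
≡ q AND (s OR p)   — simplify

q AND (s OR p)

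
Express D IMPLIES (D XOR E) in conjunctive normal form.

D IMPLIES (D XOR E)
= NOT D OR (D XOR E)   [eliminate IMPLIES]
= NOT D OR ((D OR E) AND NOT (D AND E))   [expand XOR]
= NOT D OR ((D OR E) AND (NOT D OR NOT E))   [De Morgan]
= (NOT D OR D OR E) AND (NOT D OR NOT D OR NOT E)   [distribute OR over AND]
= NOT D OR NOT E   [simplify]

NOT D OR NOT E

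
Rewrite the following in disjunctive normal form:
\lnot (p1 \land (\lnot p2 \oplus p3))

\lnot (p1 \land (\lnot p2 \oplus p3))
= \lnot (p1 \land (\lnot p2 \land \lnot p3 \lor \lnot \lnot p2 \land p3))   [expand \oplus]
= \lnot p1 \lor \lnot (\lnot p2 \land \lnot p3 \lor \lnot \lnot p2 \land p3)   [De Morgan]
= \lnot p1 \lor \lnot (\lnot p2 \land \lnot p3) \land \lnot (\lnot \lnot p2 \land p3)   [De Morgan]
= \lnot p1 \lor (\lnot \lnot p2 \lor \lnot \lnot p3) \land \lnot (\lnot \lnot p2 \land p3)   [De Morgan]
= \lnot p1 \lor (p2 \lor \lnot \lnot p3) \land \lnot (\lnot \lnot p2 \land p3)   [double negation]
= \lnot p1 \lor (p2 \lor p3) \land \lnot (\lnot \lnot p2 \land p3)   [double negation]
= \lnot p1 \lor (p2 \lor p3) \land (\lnot \lnot \lnot p2 \lor \lnot p3)   [De Morgan]
= \lnot p1 \lor (p2 \lor p3) \land (\lnot p2 \lor \lnot p3)   [double negation]
= \lnot p1 \lor p2 \land \lnot p2 \lor p2 \land \lnot p3 \lor p3 \land \lnot p2 \lor p3 \land \lnot p3   [distribute \land over \lor]
= \lnot p1 \lor p2 \land \lnot p3 \lor p3 \land \lnot p2   [simplify]

\lnot p1 \lor p2 \land \lnot p3 \lor p3 \land \lnot p2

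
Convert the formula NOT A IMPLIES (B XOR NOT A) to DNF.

A OR (NOT B AND NOT A)

NOT A IMPLIES (B XOR NOT A)
⇔ NOT NOT A OR (B XOR NOT A)   [eliminate IMPLIES]
⇔ NOT NOT A OR (B AND NOT NOT A) OR (NOT B AND NOT A)   [expand XOR]
⇔ A OR (B AND NOT NOT A) OR (NOT B AND NOT A)   [double negation]
⇔ A OR (B AND A) OR (NOT B AND NOT A)   [double negation]
⇔ A OR (NOT B AND NOT A)   [simplify]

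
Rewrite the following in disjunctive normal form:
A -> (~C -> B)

~A | C | B

A -> (~C -> B)
≡ ~A | (~C -> B)   — eliminate ->
≡ ~A | ~~C | B   — eliminate ->
≡ ~A | C | B   — double negation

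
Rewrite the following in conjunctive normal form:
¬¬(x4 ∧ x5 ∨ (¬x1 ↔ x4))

(x4 ∨ x1) ∧ (x5 ∨ ¬x4 ∨ ¬x1)

¬¬(x4 ∧ x5 ∨ (¬x1 ↔ x4))
≡ ¬¬(x4 ∧ x5 ∨ (¬x1 → x4) ∧ (x4 → ¬x1))
≡ ¬¬(x4 ∧ x5 ∨ (¬¬x1 ∨ x4) ∧ (x4 → ¬x1))
≡ ¬¬(x4 ∧ x5 ∨ (¬¬x1 ∨ x4) ∧ (¬x4 ∨ ¬x1))
≡ x4 ∧ x5 ∨ (¬¬x1 ∨ x4) ∧ (¬x4 ∨ ¬x1)
≡ x4 ∧ x5 ∨ (x1 ∨ x4) ∧ (¬x4 ∨ ¬x1)
≡ (x4 ∨ x1 ∨ x4) ∧ (x4 ∨ ¬x4 ∨ ¬x1) ∧ (x5 ∨ x1 ∨ x4) ∧ (x5 ∨ ¬x4 ∨ ¬x1)
≡ (x4 ∨ x1) ∧ (x5 ∨ ¬x4 ∨ ¬x1)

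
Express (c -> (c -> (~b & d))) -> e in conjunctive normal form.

(c | e) & (b | ~d | e)

(c -> (c -> (~b & d))) -> e
= ~(c -> (c -> (~b & d))) | e   [eliminate ->]
= ~(~c | (c -> (~b & d))) | e   [eliminate ->]
= ~(~c | ~c | (~b & d)) | e   [eliminate ->]
= (~~c & ~~c & ~(~b & d)) | e   [De Morgan]
= (c & ~~c & ~(~b & d)) | e   [double negation]
= (c & c & ~(~b & d)) | e   [double negation]
= (c & c & (~~b | ~d)) | e   [De Morgan]
= (c & c & (b | ~d)) | e   [double negation]
= (c | e) & (c | e) & (b | ~d | e)   [distribute | over &]
= (c | e) & (b | ~d | e)   [simplify]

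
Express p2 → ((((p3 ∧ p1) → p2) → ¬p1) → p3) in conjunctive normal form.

p2 → ((((p3 ∧ p1) → p2) → ¬p1) → p3)
⇔ ¬p2 ∨ ((((p3 ∧ p1) → p2) → ¬p1) → p3)   [eliminate →]
⇔ ¬p2 ∨ ¬(((p3 ∧ p1) → p2) → ¬p1) ∨ p3   [eliminate →]
⇔ ¬p2 ∨ ¬(¬((p3 ∧ p1) → p2) ∨ ¬p1) ∨ p3   [eliminate →]
⇔ ¬p2 ∨ ¬(¬(¬(p3 ∧ p1) ∨ p2) ∨ ¬p1) ∨ p3   [eliminate →]
⇔ ¬p2 ∨ (¬¬(¬(p3 ∧ p1) ∨ p2) ∧ ¬¬p1) ∨ p3   [De Morgan]
⇔ ¬p2 ∨ ((¬(p3 ∧ p1) ∨ p2) ∧ ¬¬p1) ∨ p3   [double negation]
⇔ ¬p2 ∨ ((¬p3 ∨ ¬p1 ∨ p2) ∧ ¬¬p1) ∨ p3   [De Morgan]
⇔ ¬p2 ∨ ((¬p3 ∨ ¬p1 ∨ p2) ∧ p1) ∨ p3   [double negation]
⇔ (¬p2 ∨ ¬p3 ∨ ¬p1 ∨ p2 ∨ p3) ∧ (¬p2 ∨ p1 ∨ p3)   [distribute ∨ over ∧]
⇔ ¬p2 ∨ p1 ∨ p3   [simplify]

¬p2 ∨ p1 ∨ p3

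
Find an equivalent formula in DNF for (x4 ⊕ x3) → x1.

(x4 ⊕ x3) → x1
⇔ ¬(x4 ⊕ x3) ∨ x1   — eliminate →
⇔ ¬((x4 ∧ ¬x3) ∨ (¬x4 ∧ x3)) ∨ x1   — expand ⊕
⇔ (¬(x4 ∧ ¬x3) ∧ ¬(¬x4 ∧ x3)) ∨ x1   — De Morgan
⇔ ((¬x4 ∨ ¬¬x3) ∧ ¬(¬x4 ∧ x3)) ∨ x1   — De Morgan
⇔ ((¬x4 ∨ x3) ∧ ¬(¬x4 ∧ x3)) ∨ x1   — double negation
⇔ ((¬x4 ∨ x3) ∧ (¬¬x4 ∨ ¬x3)) ∨ x1   — De Morgan
⇔ ((¬x4 ∨ x3) ∧ (x4 ∨ ¬x3)) ∨ x1   — double negation
⇔ (¬x4 ∧ x4) ∨ (¬x4 ∧ ¬x3) ∨ (x3 ∧ x4) ∨ (x3 ∧ ¬x3) ∨ x1   — distribute ∧ over ∨
⇔ (¬x4 ∧ ¬x3) ∨ (x3 ∧ x4) ∨ x1   — simplify

(¬x4 ∧ ¬x3) ∨ (x3 ∧ x4) ∨ x1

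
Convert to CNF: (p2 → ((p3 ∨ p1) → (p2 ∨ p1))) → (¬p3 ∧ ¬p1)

(p2 ∨ ¬p3) ∧ (¬p2 ∨ ¬p3) ∧ ¬p1

(p2 → ((p3 ∨ p1) → (p2 ∨ p1))) → (¬p3 ∧ ¬p1)
= ¬(p2 → ((p3 ∨ p1) → (p2 ∨ p1))) ∨ (¬p3 ∧ ¬p1)   [eliminate →]
= ¬(¬p2 ∨ ((p3 ∨ p1) → (p2 ∨ p1))) ∨ (¬p3 ∧ ¬p1)   [eliminate →]
= ¬(¬p2 ∨ ¬(p3 ∨ p1) ∨ p2 ∨ p1) ∨ (¬p3 ∧ ¬p1)   [eliminate →]
= (¬¬p2 ∧ ¬¬(p3 ∨ p1) ∧ ¬p2 ∧ ¬p1) ∨ (¬p3 ∧ ¬p1)   [De Morgan]
= (p2 ∧ ¬¬(p3 ∨ p1) ∧ ¬p2 ∧ ¬p1) ∨ (¬p3 ∧ ¬p1)   [double negation]
= (p2 ∧ (p3 ∨ p1) ∧ ¬p2 ∧ ¬p1) ∨ (¬p3 ∧ ¬p1)   [double negation]
= (p2 ∨ ¬p3) ∧ (p2 ∨ ¬p1) ∧ (p3 ∨ p1 ∨ ¬p3) ∧ (p3 ∨ p1 ∨ ¬p1) ∧ (¬p2 ∨ ¬p3) ∧ (¬p2 ∨ ¬p1) ∧ (¬p1 ∨ ¬p3) ∧ (¬p1 ∨ ¬p1)   [distribute ∨ over ∧]
= (p2 ∨ ¬p3) ∧ (¬p2 ∨ ¬p3) ∧ ¬p1   [simplify]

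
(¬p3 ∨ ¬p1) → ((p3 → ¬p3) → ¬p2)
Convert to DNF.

p3 ∨ ¬p2

(¬p3 ∨ ¬p1) → ((p3 → ¬p3) → ¬p2)
≡ ¬(¬p3 ∨ ¬p1) ∨ ((p3 → ¬p3) → ¬p2)
≡ ¬(¬p3 ∨ ¬p1) ∨ ¬(p3 → ¬p3) ∨ ¬p2
≡ ¬(¬p3 ∨ ¬p1) ∨ ¬(¬p3 ∨ ¬p3) ∨ ¬p2
≡ (¬¬p3 ∧ ¬¬p1) ∨ ¬(¬p3 ∨ ¬p3) ∨ ¬p2
≡ (p3 ∧ ¬¬p1) ∨ ¬(¬p3 ∨ ¬p3) ∨ ¬p2
≡ (p3 ∧ p1) ∨ ¬(¬p3 ∨ ¬p3) ∨ ¬p2
≡ (p3 ∧ p1) ∨ (¬¬p3 ∧ ¬¬p3) ∨ ¬p2
≡ (p3 ∧ p1) ∨ (p3 ∧ ¬¬p3) ∨ ¬p2
≡ (p3 ∧ p1) ∨ (p3 ∧ p3) ∨ ¬p2
≡ p3 ∨ ¬p2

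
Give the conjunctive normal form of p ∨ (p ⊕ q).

p ∨ (p ⊕ q)
≡ p ∨ ((p ∨ q) ∧ ¬(p ∧ q))   [expand ⊕]
≡ p ∨ ((p ∨ q) ∧ (¬p ∨ ¬q))   [De Morgan]
≡ (p ∨ p ∨ q) ∧ (p ∨ ¬p ∨ ¬q)   [distribute ∨ over ∧]
≡ p ∨ q   [simplify]

p ∨ q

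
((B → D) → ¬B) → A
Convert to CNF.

((B → D) → ¬B) → A
≡ ¬((B → D) → ¬B) ∨ A   — eliminate →
≡ ¬(¬(B → D) ∨ ¬B) ∨ A   — eliminate →
≡ ¬(¬(¬B ∨ D) ∨ ¬B) ∨ A   — eliminate →
≡ (¬¬(¬B ∨ D) ∧ ¬¬B) ∨ A   — De Morgan
≡ ((¬B ∨ D) ∧ ¬¬B) ∨ A   — double negation
≡ ((¬B ∨ D) ∧ B) ∨ A   — double negation
≡ (¬B ∨ D ∨ A) ∧ (B ∨ A)   — distribute ∨ over ∧

(¬B ∨ D ∨ A) ∧ (B ∨ A)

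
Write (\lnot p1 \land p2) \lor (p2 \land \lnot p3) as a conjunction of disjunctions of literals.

(\lnot p1 \land p2) \lor (p2 \land \lnot p3)
≡ (\lnot p1 \lor p2) \land (\lnot p1 \lor \lnot p3) \land (p2 \lor p2) \land (p2 \lor \lnot p3)   [distribute \lor over \land]
≡ (\lnot p1 \lor \lnot p3) \land p2   [simplify]

(\lnot p1 \lor \lnot p3) \land p2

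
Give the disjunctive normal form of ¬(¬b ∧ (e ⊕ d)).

¬(¬b ∧ (e ⊕ d))
≡ ¬(¬b ∧ ((e ∧ ¬d) ∨ (¬e ∧ d)))
≡ ¬¬b ∨ ¬((e ∧ ¬d) ∨ (¬e ∧ d))
≡ b ∨ ¬((e ∧ ¬d) ∨ (¬e ∧ d))
≡ b ∨ (¬(e ∧ ¬d) ∧ ¬(¬e ∧ d))
≡ b ∨ ((¬e ∨ ¬¬d) ∧ ¬(¬e ∧ d))
≡ b ∨ ((¬e ∨ d) ∧ ¬(¬e ∧ d))
≡ b ∨ ((¬e ∨ d) ∧ (¬¬e ∨ ¬d))
≡ b ∨ ((¬e ∨ d) ∧ (e ∨ ¬d))
≡ b ∨ (¬e ∧ e) ∨ (¬e ∧ ¬d) ∨ (d ∧ e) ∨ (d ∧ ¬d)
≡ b ∨ (¬e ∧ ¬d) ∨ (d ∧ e)

b ∨ (¬e ∧ ¬d) ∨ (d ∧ e)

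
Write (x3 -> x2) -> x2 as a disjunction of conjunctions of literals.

(x3 & ~x2) | x2

(x3 -> x2) -> x2
≡ ~(x3 -> x2) | x2   — eliminate ->
≡ ~(~x3 | x2) | x2   — eliminate ->
≡ (~~x3 & ~x2) | x2   — De Morgan
≡ (x3 & ~x2) | x2   — double negation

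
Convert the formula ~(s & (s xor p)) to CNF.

~(s & (s xor p))
≡ ~(s & (s | p) & ~(s & p))   [expand xor]
≡ ~s | ~(s | p) | ~~(s & p)   [De Morgan]
≡ ~s | (~s & ~p) | ~~(s & p)   [De Morgan]
≡ ~s | (~s & ~p) | (s & p)   [double negation]
≡ (~s | ~s | s) & (~s | ~s | p) & (~s | ~p | s) & (~s | ~p | p)   [distribute | over &]
≡ ~s | p   [simplify]

~s | p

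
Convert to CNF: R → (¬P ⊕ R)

R → (¬P ⊕ R)
⇔ ¬R ∨ (¬P ⊕ R)   — eliminate →
⇔ ¬R ∨ ((¬P ∨ R) ∧ ¬(¬P ∧ R))   — expand ⊕
⇔ ¬R ∨ ((¬P ∨ R) ∧ (¬¬P ∨ ¬R))   — De Morgan
⇔ ¬R ∨ ((¬P ∨ R) ∧ (P ∨ ¬R))   — double negation
⇔ (¬R ∨ ¬P ∨ R) ∧ (¬R ∨ P ∨ ¬R)   — distribute ∨ over ∧
⇔ ¬R ∨ P   — simplify

¬R ∨ P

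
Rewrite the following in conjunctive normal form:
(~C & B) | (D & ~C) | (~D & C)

(~C & B) | (D & ~C) | (~D & C)
≡ (~C | D | ~D) & (~C | D | C) & (~C | ~C | ~D) & (~C | ~C | C) & (B | D | ~D) & (B | D | C) & (B | ~C | ~D) & (B | ~C | C)   [distribute | over &]
≡ (~C | ~D) & (B | D | C)   [simplify]

(~C | ~D) & (B | D | C)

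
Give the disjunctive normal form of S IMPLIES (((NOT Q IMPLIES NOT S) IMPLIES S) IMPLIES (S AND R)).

NOT S OR (S AND R)

S IMPLIES (((NOT Q IMPLIES NOT S) IMPLIES S) IMPLIES (S AND R))
⇔ NOT S OR (((NOT Q IMPLIES NOT S) IMPLIES S) IMPLIES (S AND R))   [eliminate IMPLIES]
⇔ NOT S OR NOT ((NOT Q IMPLIES NOT S) IMPLIES S) OR (S AND R)   [eliminate IMPLIES]
⇔ NOT S OR NOT (NOT (NOT Q IMPLIES NOT S) OR S) OR (S AND R)   [eliminate IMPLIES]
⇔ NOT S OR NOT (NOT (NOT NOT Q OR NOT S) OR S) OR (S AND R)   [eliminate IMPLIES]
⇔ NOT S OR (NOT NOT (NOT NOT Q OR NOT S) AND NOT S) OR (S AND R)   [De Morgan]
⇔ NOT S OR ((NOT NOT Q OR NOT S) AND NOT S) OR (S AND R)   [double negation]
⇔ NOT S OR ((Q OR NOT S) AND NOT S) OR (S AND R)   [double negation]
⇔ NOT S OR (Q AND NOT S) OR (NOT S AND NOT S) OR (S AND R)   [distribute AND over OR]
⇔ NOT S OR (S AND R)   [simplify]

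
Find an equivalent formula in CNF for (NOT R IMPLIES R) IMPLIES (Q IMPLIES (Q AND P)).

(NOT R IMPLIES R) IMPLIES (Q IMPLIES (Q AND P))
≡ NOT (NOT R IMPLIES R) OR (Q IMPLIES (Q AND P))
≡ NOT (NOT NOT R OR R) OR (Q IMPLIES (Q AND P))
≡ NOT (NOT NOT R OR R) OR NOT Q OR (Q AND P)
≡ (NOT NOT NOT R AND NOT R) OR NOT Q OR (Q AND P)
≡ (NOT R AND NOT R) OR NOT Q OR (Q AND P)
≡ (NOT R OR NOT Q OR Q) AND (NOT R OR NOT Q OR P) AND (NOT R OR NOT Q OR Q) AND (NOT R OR NOT Q OR P)
≡ NOT R OR NOT Q OR P

NOT R OR NOT Q OR P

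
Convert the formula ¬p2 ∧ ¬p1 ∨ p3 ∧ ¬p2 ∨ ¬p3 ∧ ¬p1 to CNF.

(¬p2 ∨ ¬p3) ∧ (¬p2 ∨ ¬p1) ∧ (¬p1 ∨ p3)

¬p2 ∧ ¬p1 ∨ p3 ∧ ¬p2 ∨ ¬p3 ∧ ¬p1
= (¬p2 ∨ p3 ∨ ¬p3) ∧ (¬p2 ∨ p3 ∨ ¬p1) ∧ (¬p2 ∨ ¬p2 ∨ ¬p3) ∧ (¬p2 ∨ ¬p2 ∨ ¬p1) ∧ (¬p1 ∨ p3 ∨ ¬p3) ∧ (¬p1 ∨ p3 ∨ ¬p1) ∧ (¬p1 ∨ ¬p2 ∨ ¬p3) ∧ (¬p1 ∨ ¬p2 ∨ ¬p1)   — distribute ∨ over ∧
= (¬p2 ∨ ¬p3) ∧ (¬p2 ∨ ¬p1) ∧ (¬p1 ∨ p3)   — simplify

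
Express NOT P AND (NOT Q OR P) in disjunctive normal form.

NOT P AND NOT Q

NOT P AND (NOT Q OR P)
⇔ (NOT P AND NOT Q) OR (NOT P AND P)   [distribute AND over OR]
⇔ NOT P AND NOT Q   [simplify]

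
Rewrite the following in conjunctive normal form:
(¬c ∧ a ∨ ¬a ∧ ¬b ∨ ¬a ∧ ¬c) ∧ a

(¬c ∧ a ∨ ¬a ∧ ¬b ∨ ¬a ∧ ¬c) ∧ a
= (¬c ∨ ¬a ∨ ¬a) ∧ (¬c ∨ ¬a ∨ ¬c) ∧ (¬c ∨ ¬b ∨ ¬a) ∧ (¬c ∨ ¬b ∨ ¬c) ∧ (a ∨ ¬a ∨ ¬a) ∧ (a ∨ ¬a ∨ ¬c) ∧ (a ∨ ¬b ∨ ¬a) ∧ (a ∨ ¬b ∨ ¬c) ∧ a   (distribute ∨ over ∧)
= (¬c ∨ ¬a) ∧ (¬c ∨ ¬b) ∧ a   (simplify)

(¬c ∨ ¬a) ∧ (¬c ∨ ¬b) ∧ a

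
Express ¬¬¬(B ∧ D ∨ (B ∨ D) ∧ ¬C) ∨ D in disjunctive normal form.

¬¬¬(B ∧ D ∨ (B ∨ D) ∧ ¬C) ∨ D
≡ ¬(B ∧ D ∨ (B ∨ D) ∧ ¬C) ∨ D   — double negation
≡ ¬(B ∧ D) ∧ ¬((B ∨ D) ∧ ¬C) ∨ D   — De Morgan
≡ (¬B ∨ ¬D) ∧ ¬((B ∨ D) ∧ ¬C) ∨ D   — De Morgan
≡ (¬B ∨ ¬D) ∧ (¬(B ∨ D) ∨ ¬¬C) ∨ D   — De Morgan
≡ (¬B ∨ ¬D) ∧ (¬B ∧ ¬D ∨ ¬¬C) ∨ D   — De Morgan
≡ (¬B ∨ ¬D) ∧ (¬B ∧ ¬D ∨ C) ∨ D   — double negation
≡ ¬B ∧ ¬B ∧ ¬D ∨ ¬B ∧ C ∨ ¬D ∧ ¬B ∧ ¬D ∨ ¬D ∧ C ∨ D   — distribute ∧ over ∨
≡ ¬B ∧ ¬D ∨ ¬B ∧ C ∨ ¬D ∧ C ∨ D   — simplify

¬B ∧ ¬D ∨ ¬B ∧ C ∨ ¬D ∧ C ∨ D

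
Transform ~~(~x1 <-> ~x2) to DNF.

(x1 & x2) | (~x2 & ~x1)

~~(~x1 <-> ~x2)
≡ ~~((~x1 -> ~x2) & (~x2 -> ~x1))   (eliminate <->)
≡ ~~((~~x1 | ~x2) & (~x2 -> ~x1))   (eliminate ->)
≡ ~~((~~x1 | ~x2) & (~~x2 | ~x1))   (eliminate ->)
≡ (~~x1 | ~x2) & (~~x2 | ~x1)   (double negation)
≡ (x1 | ~x2) & (~~x2 | ~x1)   (double negation)
≡ (x1 | ~x2) & (x2 | ~x1)   (double negation)
≡ (x1 & x2) | (x1 & ~x1) | (~x2 & x2) | (~x2 & ~x1)   (distribute & over |)
≡ (x1 & x2) | (~x2 & ~x1)   (simplify)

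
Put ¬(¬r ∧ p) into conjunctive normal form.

r ∨ ¬p

¬(¬r ∧ p)
= ¬¬r ∨ ¬p   [De Morgan]
= r ∨ ¬p   [double negation]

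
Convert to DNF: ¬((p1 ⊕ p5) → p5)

p1 ∧ ¬p5

¬((p1 ⊕ p5) → p5)
⇔ ¬(¬(p1 ⊕ p5) ∨ p5)   [eliminate →]
⇔ ¬(¬((p1 ∧ ¬p5) ∨ (¬p1 ∧ p5)) ∨ p5)   [expand ⊕]
⇔ ¬¬((p1 ∧ ¬p5) ∨ (¬p1 ∧ p5)) ∧ ¬p5   [De Morgan]
⇔ ((p1 ∧ ¬p5) ∨ (¬p1 ∧ p5)) ∧ ¬p5   [double negation]
⇔ (p1 ∧ ¬p5 ∧ ¬p5) ∨ (¬p1 ∧ p5 ∧ ¬p5)   [distribute ∧ over ∨]
⇔ p1 ∧ ¬p5   [simplify]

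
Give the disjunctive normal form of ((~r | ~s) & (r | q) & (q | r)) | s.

(~r & q) | (~s & r) | (~s & q) | s

((~r | ~s) & (r | q) & (q | r)) | s
⇔ (~r & r & q) | (~r & r & r) | (~r & q & q) | (~r & q & r) | (~s & r & q) | (~s & r & r) | (~s & q & q) | (~s & q & r) | s   — distribute & over |
⇔ (~r & q) | (~s & r) | (~s & q) | s   — simplify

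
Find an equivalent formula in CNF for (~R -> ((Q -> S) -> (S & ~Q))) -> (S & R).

(~R -> ((Q -> S) -> (S & ~Q))) -> (S & R)
= ~(~R -> ((Q -> S) -> (S & ~Q))) | (S & R)   (eliminate ->)
= ~(~~R | ((Q -> S) -> (S & ~Q))) | (S & R)   (eliminate ->)
= ~(~~R | ~(Q -> S) | (S & ~Q)) | (S & R)   (eliminate ->)
= ~(~~R | ~(~Q | S) | (S & ~Q)) | (S & R)   (eliminate ->)
= (~~~R & ~~(~Q | S) & ~(S & ~Q)) | (S & R)   (De Morgan)
= (~R & ~~(~Q | S) & ~(S & ~Q)) | (S & R)   (double negation)
= (~R & (~Q | S) & ~(S & ~Q)) | (S & R)   (double negation)
= (~R & (~Q | S) & (~S | ~~Q)) | (S & R)   (De Morgan)
= (~R & (~Q | S) & (~S | Q)) | (S & R)   (double negation)
= (~R | S) & (~R | R) & (~Q | S | S) & (~Q | S | R) & (~S | Q | S) & (~S | Q | R)   (distribute | over &)
= (~R | S) & (~Q | S) & (~S | Q | R)   (simplify)

(~R | S) & (~Q | S) & (~S | Q | R)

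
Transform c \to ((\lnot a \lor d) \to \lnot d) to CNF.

c \to ((\lnot a \lor d) \to \lnot d)
≡ \lnot c \lor ((\lnot a \lor d) \to \lnot d)   — eliminate \to
≡ \lnot c \lor \lnot (\lnot a \lor d) \lor \lnot d   — eliminate \to
≡ \lnot c \lor (\lnot \lnot a \land \lnot d) \lor \lnot d   — De Morgan
≡ \lnot c \lor (a \land \lnot d) \lor \lnot d   — double negation
≡ (\lnot c \lor a \lor \lnot d) \land (\lnot c \lor \lnot d \lor \lnot d)   — distribute \lor over \land
≡ \lnot c \lor \lnot d   — simplify

\lnot c \lor \lnot d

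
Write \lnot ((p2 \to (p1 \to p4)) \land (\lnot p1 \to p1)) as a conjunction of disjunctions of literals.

(p2 \lor \lnot p1) \land (\lnot p4 \lor \lnot p1)

\lnot ((p2 \to (p1 \to p4)) \land (\lnot p1 \to p1))
⇔ \lnot ((\lnot p2 \lor (p1 \to p4)) \land (\lnot p1 \to p1))   (eliminate \to)
⇔ \lnot ((\lnot p2 \lor \lnot p1 \lor p4) \land (\lnot p1 \to p1))   (eliminate \to)
⇔ \lnot ((\lnot p2 \lor \lnot p1 \lor p4) \land (\lnot \lnot p1 \lor p1))   (eliminate \to)
⇔ \lnot (\lnot p2 \lor \lnot p1 \lor p4) \lor \lnot (\lnot \lnot p1 \lor p1)   (De Morgan)
⇔ (\lnot \lnot p2 \land \lnot \lnot p1 \land \lnot p4) \lor \lnot (\lnot \lnot p1 \lor p1)   (De Morgan)
⇔ (p2 \land \lnot \lnot p1 \land \lnot p4) \lor \lnot (\lnot \lnot p1 \lor p1)   (double negation)
⇔ (p2 \land p1 \land \lnot p4) \lor \lnot (\lnot \lnot p1 \lor p1)   (double negation)
⇔ (p2 \land p1 \land \lnot p4) \lor (\lnot \lnot \lnot p1 \land \lnot p1)   (De Morgan)
⇔ (p2 \land p1 \land \lnot p4) \lor (\lnot p1 \land \lnot p1)   (double negation)
⇔ (p2 \lor \lnot p1) \land (p2 \lor \lnot p1) \land (p1 \lor \lnot p1) \land (p1 \lor \lnot p1) \land (\lnot p4 \lor \lnot p1) \land (\lnot p4 \lor \lnot p1)   (distribute \lor over \land)
⇔ (p2 \lor \lnot p1) \land (\lnot p4 \lor \lnot p1)   (simplify)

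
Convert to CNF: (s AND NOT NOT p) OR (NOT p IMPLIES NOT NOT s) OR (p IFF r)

(s AND NOT NOT p) OR (NOT p IMPLIES NOT NOT s) OR (p IFF r)
≡ (s AND NOT NOT p) OR NOT NOT p OR NOT NOT s OR (p IFF r)   — eliminate IMPLIES
≡ (s AND NOT NOT p) OR NOT NOT p OR NOT NOT s OR ((p IMPLIES r) AND (r IMPLIES p))   — eliminate IFF
≡ (s AND NOT NOT p) OR NOT NOT p OR NOT NOT s OR ((NOT p OR r) AND (r IMPLIES p))   — eliminate IMPLIES
≡ (s AND NOT NOT p) OR NOT NOT p OR NOT NOT s OR ((NOT p OR r) AND (NOT r OR p))   — eliminate IMPLIES
≡ (s AND p) OR NOT NOT p OR NOT NOT s OR ((NOT p OR r) AND (NOT r OR p))   — double negation
≡ (s AND p) OR p OR NOT NOT s OR ((NOT p OR r) AND (NOT r OR p))   — double negation
≡ (s AND p) OR p OR s OR ((NOT p OR r) AND (NOT r OR p))   — double negation
≡ (s OR p OR s OR NOT p OR r) AND (s OR p OR s OR NOT r OR p) AND (p OR p OR s OR NOT p OR r) AND (p OR p OR s OR NOT r OR p)   — distribute OR over AND
≡ s OR p OR NOT r   — simplify

s OR p OR NOT r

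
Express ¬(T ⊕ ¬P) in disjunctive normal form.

¬(T ⊕ ¬P)
= ¬(T ∧ ¬¬P ∨ ¬T ∧ ¬P)   [expand ⊕]
= ¬(T ∧ ¬¬P) ∧ ¬(¬T ∧ ¬P)   [De Morgan]
= (¬T ∨ ¬¬¬P) ∧ ¬(¬T ∧ ¬P)   [De Morgan]
= (¬T ∨ ¬P) ∧ ¬(¬T ∧ ¬P)   [double negation]
= (¬T ∨ ¬P) ∧ (¬¬T ∨ ¬¬P)   [De Morgan]
= (¬T ∨ ¬P) ∧ (T ∨ ¬¬P)   [double negation]
= (¬T ∨ ¬P) ∧ (T ∨ P)   [double negation]
= ¬T ∧ T ∨ ¬T ∧ P ∨ ¬P ∧ T ∨ ¬P ∧ P   [distribute ∧ over ∨]
= ¬T ∧ P ∨ ¬P ∧ T   [simplify]

¬T ∧ P ∨ ¬P ∧ T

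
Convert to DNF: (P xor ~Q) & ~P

(P xor ~Q) & ~P
= ((P & ~~Q) | (~P & ~Q)) & ~P   [expand xor]
= ((P & Q) | (~P & ~Q)) & ~P   [double negation]
= (P & Q & ~P) | (~P & ~Q & ~P)   [distribute & over |]
= ~P & ~Q   [simplify]

~P & ~Q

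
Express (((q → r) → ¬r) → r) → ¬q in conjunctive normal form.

(((q → r) → ¬r) → r) → ¬q
= ¬(((q → r) → ¬r) → r) ∨ ¬q
= ¬(¬((q → r) → ¬r) ∨ r) ∨ ¬q
= ¬(¬(¬(q → r) ∨ ¬r) ∨ r) ∨ ¬q
= ¬(¬(¬(¬q ∨ r) ∨ ¬r) ∨ r) ∨ ¬q
= (¬¬(¬(¬q ∨ r) ∨ ¬r) ∧ ¬r) ∨ ¬q
= ((¬(¬q ∨ r) ∨ ¬r) ∧ ¬r) ∨ ¬q
= (((¬¬q ∧ ¬r) ∨ ¬r) ∧ ¬r) ∨ ¬q
= (((q ∧ ¬r) ∨ ¬r) ∧ ¬r) ∨ ¬q
= (q ∨ ¬r ∨ ¬q) ∧ (¬r ∨ ¬r ∨ ¬q) ∧ (¬r ∨ ¬q)
= ¬r ∨ ¬q

¬r ∨ ¬q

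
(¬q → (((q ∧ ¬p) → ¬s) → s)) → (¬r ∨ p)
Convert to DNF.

(¬q ∧ ¬s) ∨ ¬r ∨ p

(¬q → (((q ∧ ¬p) → ¬s) → s)) → (¬r ∨ p)
⇔ ¬(¬q → (((q ∧ ¬p) → ¬s) → s)) ∨ ¬r ∨ p   — eliminate →
⇔ ¬(¬¬q ∨ (((q ∧ ¬p) → ¬s) → s)) ∨ ¬r ∨ p   — eliminate →
⇔ ¬(¬¬q ∨ ¬((q ∧ ¬p) → ¬s) ∨ s) ∨ ¬r ∨ p   — eliminate →
⇔ ¬(¬¬q ∨ ¬(¬(q ∧ ¬p) ∨ ¬s) ∨ s) ∨ ¬r ∨ p   — eliminate →
⇔ (¬¬¬q ∧ ¬¬(¬(q ∧ ¬p) ∨ ¬s) ∧ ¬s) ∨ ¬r ∨ p   — De Morgan
⇔ (¬q ∧ ¬¬(¬(q ∧ ¬p) ∨ ¬s) ∧ ¬s) ∨ ¬r ∨ p   — double negation
⇔ (¬q ∧ (¬(q ∧ ¬p) ∨ ¬s) ∧ ¬s) ∨ ¬r ∨ p   — double negation
⇔ (¬q ∧ (¬q ∨ ¬¬p ∨ ¬s) ∧ ¬s) ∨ ¬r ∨ p   — De Morgan
⇔ (¬q ∧ (¬q ∨ p ∨ ¬s) ∧ ¬s) ∨ ¬r ∨ p   — double negation
⇔ (¬q ∧ ¬q ∧ ¬s) ∨ (¬q ∧ p ∧ ¬s) ∨ (¬q ∧ ¬s ∧ ¬s) ∨ ¬r ∨ p   — distribute ∧ over ∨
⇔ (¬q ∧ ¬s) ∨ ¬r ∨ p   — simplify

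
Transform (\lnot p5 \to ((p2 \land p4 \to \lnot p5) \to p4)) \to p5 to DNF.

\lnot p5 \land \lnot p4 \lor p5

(\lnot p5 \to ((p2 \land p4 \to \lnot p5) \to p4)) \to p5
≡ \lnot (\lnot p5 \to ((p2 \land p4 \to \lnot p5) \to p4)) \lor p5   (eliminate \to)
≡ \lnot (\lnot \lnot p5 \lor ((p2 \land p4 \to \lnot p5) \to p4)) \lor p5   (eliminate \to)
≡ \lnot (\lnot \lnot p5 \lor \lnot (p2 \land p4 \to \lnot p5) \lor p4) \lor p5   (eliminate \to)
≡ \lnot (\lnot \lnot p5 \lor \lnot (\lnot (p2 \land p4) \lor \lnot p5) \lor p4) \lor p5   (eliminate \to)
≡ \lnot \lnot \lnot p5 \land \lnot \lnot (\lnot (p2 \land p4) \lor \lnot p5) \land \lnot p4 \lor p5   (De Morgan)
≡ \lnot p5 \land \lnot \lnot (\lnot (p2 \land p4) \lor \lnot p5) \land \lnot p4 \lor p5   (double negation)
≡ \lnot p5 \land (\lnot (p2 \land p4) \lor \lnot p5) \land \lnot p4 \lor p5   (double negation)
≡ \lnot p5 \land (\lnot p2 \lor \lnot p4 \lor \lnot p5) \land \lnot p4 \lor p5   (De Morgan)
≡ \lnot p5 \land \lnot p2 \land \lnot p4 \lor \lnot p5 \land \lnot p4 \land \lnot p4 \lor \lnot p5 \land \lnot p5 \land \lnot p4 \lor p5   (distribute \land over \lor)
≡ \lnot p5 \land \lnot p4 \lor p5   (simplify)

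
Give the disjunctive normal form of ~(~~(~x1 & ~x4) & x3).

x1 | x4 | ~x3

~(~~(~x1 & ~x4) & x3)
≡ ~~~(~x1 & ~x4) | ~x3   — De Morgan
≡ ~(~x1 & ~x4) | ~x3   — double negation
≡ ~~x1 | ~~x4 | ~x3   — De Morgan
≡ x1 | ~~x4 | ~x3   — double negation
≡ x1 | x4 | ~x3   — double negation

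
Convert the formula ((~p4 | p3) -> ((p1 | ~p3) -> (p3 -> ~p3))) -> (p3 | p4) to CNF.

((~p4 | p3) -> ((p1 | ~p3) -> (p3 -> ~p3))) -> (p3 | p4)
⇔ ~((~p4 | p3) -> ((p1 | ~p3) -> (p3 -> ~p3))) | p3 | p4   — eliminate ->
⇔ ~(~(~p4 | p3) | ((p1 | ~p3) -> (p3 -> ~p3))) | p3 | p4   — eliminate ->
⇔ ~(~(~p4 | p3) | ~(p1 | ~p3) | (p3 -> ~p3)) | p3 | p4   — eliminate ->
⇔ ~(~(~p4 | p3) | ~(p1 | ~p3) | ~p3 | ~p3) | p3 | p4   — eliminate ->
⇔ (~~(~p4 | p3) & ~~(p1 | ~p3) & ~~p3 & ~~p3) | p3 | p4   — De Morgan
⇔ ((~p4 | p3) & ~~(p1 | ~p3) & ~~p3 & ~~p3) | p3 | p4   — double negation
⇔ ((~p4 | p3) & (p1 | ~p3) & ~~p3 & ~~p3) | p3 | p4   — double negation
⇔ ((~p4 | p3) & (p1 | ~p3) & p3 & ~~p3) | p3 | p4   — double negation
⇔ ((~p4 | p3) & (p1 | ~p3) & p3 & p3) | p3 | p4   — double negation
⇔ (~p4 | p3 | p3 | p4) & (p1 | ~p3 | p3 | p4) & (p3 | p3 | p4) & (p3 | p3 | p4)   — distribute | over &
⇔ p3 | p4   — simplify

p3 | p4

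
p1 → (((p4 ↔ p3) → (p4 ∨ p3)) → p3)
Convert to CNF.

p1 → (((p4 ↔ p3) → (p4 ∨ p3)) → p3)
= ¬p1 ∨ (((p4 ↔ p3) → (p4 ∨ p3)) → p3)
= ¬p1 ∨ ¬((p4 ↔ p3) → (p4 ∨ p3)) ∨ p3
= ¬p1 ∨ ¬(¬(p4 ↔ p3) ∨ p4 ∨ p3) ∨ p3
= ¬p1 ∨ ¬(¬((p4 → p3) ∧ (p3 → p4)) ∨ p4 ∨ p3) ∨ p3
= ¬p1 ∨ ¬(¬((¬p4 ∨ p3) ∧ (p3 → p4)) ∨ p4 ∨ p3) ∨ p3
= ¬p1 ∨ ¬(¬((¬p4 ∨ p3) ∧ (¬p3 ∨ p4)) ∨ p4 ∨ p3) ∨ p3
= ¬p1 ∨ (¬¬((¬p4 ∨ p3) ∧ (¬p3 ∨ p4)) ∧ ¬p4 ∧ ¬p3) ∨ p3
= ¬p1 ∨ ((¬p4 ∨ p3) ∧ (¬p3 ∨ p4) ∧ ¬p4 ∧ ¬p3) ∨ p3
= (¬p1 ∨ ¬p4 ∨ p3 ∨ p3) ∧ (¬p1 ∨ ¬p3 ∨ p4 ∨ p3) ∧ (¬p1 ∨ ¬p4 ∨ p3) ∧ (¬p1 ∨ ¬p3 ∨ p3)
= ¬p1 ∨ ¬p4 ∨ p3

¬p1 ∨ ¬p4 ∨ p3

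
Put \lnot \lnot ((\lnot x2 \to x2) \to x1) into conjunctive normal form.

\lnot \lnot ((\lnot x2 \to x2) \to x1)
⇔ \lnot \lnot (\lnot (\lnot x2 \to x2) \lor x1)   — eliminate \to
⇔ \lnot \lnot (\lnot (\lnot \lnot x2 \lor x2) \lor x1)   — eliminate \to
⇔ \lnot (\lnot \lnot x2 \lor x2) \lor x1   — double negation
⇔ (\lnot \lnot \lnot x2 \land \lnot x2) \lor x1   — De Morgan
⇔ (\lnot x2 \land \lnot x2) \lor x1   — double negation
⇔ (\lnot x2 \lor x1) \land (\lnot x2 \lor x1)   — distribute \lor over \land
⇔ \lnot x2 \lor x1   — simplify

\lnot x2 \lor x1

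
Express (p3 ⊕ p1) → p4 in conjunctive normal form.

(¬p3 ∨ p1 ∨ p4) ∧ (¬p1 ∨ p3 ∨ p4)

(p3 ⊕ p1) → p4
= ¬(p3 ⊕ p1) ∨ p4   [eliminate →]
= ¬((p3 ∨ p1) ∧ ¬(p3 ∧ p1)) ∨ p4   [expand ⊕]
= ¬(p3 ∨ p1) ∨ ¬¬(p3 ∧ p1) ∨ p4   [De Morgan]
= (¬p3 ∧ ¬p1) ∨ ¬¬(p3 ∧ p1) ∨ p4   [De Morgan]
= (¬p3 ∧ ¬p1) ∨ (p3 ∧ p1) ∨ p4   [double negation]
= (¬p3 ∨ p3 ∨ p4) ∧ (¬p3 ∨ p1 ∨ p4) ∧ (¬p1 ∨ p3 ∨ p4) ∧ (¬p1 ∨ p1 ∨ p4)   [distribute ∨ over ∧]
= (¬p3 ∨ p1 ∨ p4) ∧ (¬p1 ∨ p3 ∨ p4)   [simplify]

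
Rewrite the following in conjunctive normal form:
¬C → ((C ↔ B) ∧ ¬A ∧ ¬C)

¬C → ((C ↔ B) ∧ ¬A ∧ ¬C)
⇔ ¬¬C ∨ ((C ↔ B) ∧ ¬A ∧ ¬C)   — eliminate →
⇔ ¬¬C ∨ ((C → B) ∧ (B → C) ∧ ¬A ∧ ¬C)   — eliminate ↔
⇔ ¬¬C ∨ ((¬C ∨ B) ∧ (B → C) ∧ ¬A ∧ ¬C)   — eliminate →
⇔ ¬¬C ∨ ((¬C ∨ B) ∧ (¬B ∨ C) ∧ ¬A ∧ ¬C)   — eliminate →
⇔ C ∨ ((¬C ∨ B) ∧ (¬B ∨ C) ∧ ¬A ∧ ¬C)   — double negation
⇔ (C ∨ ¬C ∨ B) ∧ (C ∨ ¬B ∨ C) ∧ (C ∨ ¬A) ∧ (C ∨ ¬C)   — distribute ∨ over ∧
⇔ (C ∨ ¬B) ∧ (C ∨ ¬A)   — simplify

(C ∨ ¬B) ∧ (C ∨ ¬A)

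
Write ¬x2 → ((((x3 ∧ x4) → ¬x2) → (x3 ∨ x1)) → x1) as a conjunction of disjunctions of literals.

x2 ∨ ¬x3 ∨ x1

¬x2 → ((((x3 ∧ x4) → ¬x2) → (x3 ∨ x1)) → x1)
= ¬¬x2 ∨ ((((x3 ∧ x4) → ¬x2) → (x3 ∨ x1)) → x1)   [eliminate →]
= ¬¬x2 ∨ ¬(((x3 ∧ x4) → ¬x2) → (x3 ∨ x1)) ∨ x1   [eliminate →]
= ¬¬x2 ∨ ¬(¬((x3 ∧ x4) → ¬x2) ∨ x3 ∨ x1) ∨ x1   [eliminate →]
= ¬¬x2 ∨ ¬(¬(¬(x3 ∧ x4) ∨ ¬x2) ∨ x3 ∨ x1) ∨ x1   [eliminate →]
= x2 ∨ ¬(¬(¬(x3 ∧ x4) ∨ ¬x2) ∨ x3 ∨ x1) ∨ x1   [double negation]
= x2 ∨ (¬¬(¬(x3 ∧ x4) ∨ ¬x2) ∧ ¬x3 ∧ ¬x1) ∨ x1   [De Morgan]
= x2 ∨ ((¬(x3 ∧ x4) ∨ ¬x2) ∧ ¬x3 ∧ ¬x1) ∨ x1   [double negation]
= x2 ∨ ((¬x3 ∨ ¬x4 ∨ ¬x2) ∧ ¬x3 ∧ ¬x1) ∨ x1   [De Morgan]
= (x2 ∨ ¬x3 ∨ ¬x4 ∨ ¬x2 ∨ x1) ∧ (x2 ∨ ¬x3 ∨ x1) ∧ (x2 ∨ ¬x1 ∨ x1)   [distribute ∨ over ∧]
= x2 ∨ ¬x3 ∨ x1   [simplify]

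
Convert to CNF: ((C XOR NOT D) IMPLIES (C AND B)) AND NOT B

((C XOR NOT D) IMPLIES (C AND B)) AND NOT B
⇔ (NOT (C XOR NOT D) OR (C AND B)) AND NOT B   [eliminate IMPLIES]
⇔ (NOT ((C OR NOT D) AND NOT (C AND NOT D)) OR (C AND B)) AND NOT B   [expand XOR]
⇔ (NOT (C OR NOT D) OR NOT NOT (C AND NOT D) OR (C AND B)) AND NOT B   [De Morgan]
⇔ ((NOT C AND NOT NOT D) OR NOT NOT (C AND NOT D) OR (C AND B)) AND NOT B   [De Morgan]
⇔ ((NOT C AND D) OR NOT NOT (C AND NOT D) OR (C AND B)) AND NOT B   [double negation]
⇔ ((NOT C AND D) OR (C AND NOT D) OR (C AND B)) AND NOT B   [double negation]
⇔ (NOT C OR C OR C) AND (NOT C OR C OR B) AND (NOT C OR NOT D OR C) AND (NOT C OR NOT D OR B) AND (D OR C OR C) AND (D OR C OR B) AND (D OR NOT D OR C) AND (D OR NOT D OR B) AND NOT B   [distribute OR over AND]
⇔ (NOT C OR NOT D OR B) AND (D OR C) AND NOT B   [simplify]

(NOT C OR NOT D OR B) AND (D OR C) AND NOT B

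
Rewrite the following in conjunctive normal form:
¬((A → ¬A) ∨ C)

A ∧ ¬C

¬((A → ¬A) ∨ C)
≡ ¬(¬A ∨ ¬A ∨ C)   (eliminate →)
≡ ¬¬A ∧ ¬¬A ∧ ¬C   (De Morgan)
≡ A ∧ ¬¬A ∧ ¬C   (double negation)
≡ A ∧ A ∧ ¬C   (double negation)
≡ A ∧ ¬C   (simplify)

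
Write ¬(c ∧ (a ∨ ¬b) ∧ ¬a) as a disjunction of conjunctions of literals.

¬(c ∧ (a ∨ ¬b) ∧ ¬a)
⇔ ¬c ∨ ¬(a ∨ ¬b) ∨ ¬¬a   (De Morgan)
⇔ ¬c ∨ (¬a ∧ ¬¬b) ∨ ¬¬a   (De Morgan)
⇔ ¬c ∨ (¬a ∧ b) ∨ ¬¬a   (double negation)
⇔ ¬c ∨ (¬a ∧ b) ∨ a   (double negation)

¬c ∨ (¬a ∧ b) ∨ a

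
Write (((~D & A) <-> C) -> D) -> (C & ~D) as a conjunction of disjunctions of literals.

(D | ~A | C) & ~D

(((~D & A) <-> C) -> D) -> (C & ~D)
= ~(((~D & A) <-> C) -> D) | (C & ~D)   (eliminate ->)
= ~(~((~D & A) <-> C) | D) | (C & ~D)   (eliminate ->)
= ~(~(((~D & A) -> C) & (C -> (~D & A))) | D) | (C & ~D)   (eliminate <->)
= ~(~((~(~D & A) | C) & (C -> (~D & A))) | D) | (C & ~D)   (eliminate ->)
= ~(~((~(~D & A) | C) & (~C | (~D & A))) | D) | (C & ~D)   (eliminate ->)
= (~~((~(~D & A) | C) & (~C | (~D & A))) & ~D) | (C & ~D)   (De Morgan)
= ((~(~D & A) | C) & (~C | (~D & A)) & ~D) | (C & ~D)   (double negation)
= ((~~D | ~A | C) & (~C | (~D & A)) & ~D) | (C & ~D)   (De Morgan)
= ((D | ~A | C) & (~C | (~D & A)) & ~D) | (C & ~D)   (double negation)
= (D | ~A | C | C) & (D | ~A | C | ~D) & (~C | ~D | C) & (~C | ~D | ~D) & (~C | A | C) & (~C | A | ~D) & (~D | C) & (~D | ~D)   (distribute | over &)
= (D | ~A | C) & ~D   (simplify)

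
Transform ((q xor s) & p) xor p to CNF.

p & (~q | s | ~p) & (~s | q | ~p)

((q xor s) & p) xor p
⇔ (((q xor s) & p) | p) & ~((q xor s) & p & p)   — expand xor
⇔ (((q | s) & ~(q & s) & p) | p) & ~((q xor s) & p & p)   — expand xor
⇔ (((q | s) & ~(q & s) & p) | p) & ~((q | s) & ~(q & s) & p & p)   — expand xor
⇔ (((q | s) & (~q | ~s) & p) | p) & ~((q | s) & ~(q & s) & p & p)   — De Morgan
⇔ (((q | s) & (~q | ~s) & p) | p) & (~(q | s) | ~~(q & s) | ~p | ~p)   — De Morgan
⇔ (((q | s) & (~q | ~s) & p) | p) & ((~q & ~s) | ~~(q & s) | ~p | ~p)   — De Morgan
⇔ (((q | s) & (~q | ~s) & p) | p) & ((~q & ~s) | (q & s) | ~p | ~p)   — double negation
⇔ (q | s | p) & (~q | ~s | p) & (p | p) & (~q | q | ~p | ~p) & (~q | s | ~p | ~p) & (~s | q | ~p | ~p) & (~s | s | ~p | ~p)   — distribute | over &
⇔ p & (~q | s | ~p) & (~s | q | ~p)   — simplify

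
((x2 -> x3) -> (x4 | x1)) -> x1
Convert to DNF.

(~x2 & ~x4 & ~x1) | (x3 & ~x4 & ~x1) | x1

((x2 -> x3) -> (x4 | x1)) -> x1
≡ ~((x2 -> x3) -> (x4 | x1)) | x1   [eliminate ->]
≡ ~(~(x2 -> x3) | x4 | x1) | x1   [eliminate ->]
≡ ~(~(~x2 | x3) | x4 | x1) | x1   [eliminate ->]
≡ (~~(~x2 | x3) & ~x4 & ~x1) | x1   [De Morgan]
≡ ((~x2 | x3) & ~x4 & ~x1) | x1   [double negation]
≡ (~x2 & ~x4 & ~x1) | (x3 & ~x4 & ~x1) | x1   [distribute & over |]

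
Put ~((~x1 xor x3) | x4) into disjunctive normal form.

~((~x1 xor x3) | x4)
= ~((~x1 & ~x3) | (~~x1 & x3) | x4)   [expand xor]
= ~(~x1 & ~x3) & ~(~~x1 & x3) & ~x4   [De Morgan]
= (~~x1 | ~~x3) & ~(~~x1 & x3) & ~x4   [De Morgan]
= (x1 | ~~x3) & ~(~~x1 & x3) & ~x4   [double negation]
= (x1 | x3) & ~(~~x1 & x3) & ~x4   [double negation]
= (x1 | x3) & (~~~x1 | ~x3) & ~x4   [De Morgan]
= (x1 | x3) & (~x1 | ~x3) & ~x4   [double negation]
= (x1 & ~x1 & ~x4) | (x1 & ~x3 & ~x4) | (x3 & ~x1 & ~x4) | (x3 & ~x3 & ~x4)   [distribute & over |]
= (x1 & ~x3 & ~x4) | (x3 & ~x1 & ~x4)   [simplify]

(x1 & ~x3 & ~x4) | (x3 & ~x1 & ~x4)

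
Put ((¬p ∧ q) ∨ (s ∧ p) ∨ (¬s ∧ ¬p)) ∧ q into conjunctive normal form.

((¬p ∧ q) ∨ (s ∧ p) ∨ (¬s ∧ ¬p)) ∧ q
⇔ (¬p ∨ s ∨ ¬s) ∧ (¬p ∨ s ∨ ¬p) ∧ (¬p ∨ p ∨ ¬s) ∧ (¬p ∨ p ∨ ¬p) ∧ (q ∨ s ∨ ¬s) ∧ (q ∨ s ∨ ¬p) ∧ (q ∨ p ∨ ¬s) ∧ (q ∨ p ∨ ¬p) ∧ q   [distribute ∨ over ∧]
⇔ (¬p ∨ s) ∧ q   [simplify]

(¬p ∨ s) ∧ q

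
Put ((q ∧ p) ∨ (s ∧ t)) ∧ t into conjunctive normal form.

((q ∧ p) ∨ (s ∧ t)) ∧ t
≡ (q ∨ s) ∧ (q ∨ t) ∧ (p ∨ s) ∧ (p ∨ t) ∧ t   [distribute ∨ over ∧]
≡ (q ∨ s) ∧ (p ∨ s) ∧ t   [simplify]

(q ∨ s) ∧ (p ∨ s) ∧ t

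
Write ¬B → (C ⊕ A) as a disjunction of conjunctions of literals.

B ∨ (C ∧ ¬A) ∨ (¬C ∧ A)

¬B → (C ⊕ A)
= ¬¬B ∨ (C ⊕ A)   (eliminate →)
= ¬¬B ∨ (C ∧ ¬A) ∨ (¬C ∧ A)   (expand ⊕)
= B ∨ (C ∧ ¬A) ∨ (¬C ∧ A)   (double negation)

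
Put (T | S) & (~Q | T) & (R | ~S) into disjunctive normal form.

(T | S) & (~Q | T) & (R | ~S)
⇔ (T & ~Q & R) | (T & ~Q & ~S) | (T & T & R) | (T & T & ~S) | (S & ~Q & R) | (S & ~Q & ~S) | (S & T & R) | (S & T & ~S)   — distribute & over |
⇔ (T & R) | (T & ~S) | (S & ~Q & R)   — simplify

(T & R) | (T & ~S) | (S & ~Q & R)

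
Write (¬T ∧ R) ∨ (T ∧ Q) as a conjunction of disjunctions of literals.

(¬T ∨ Q) ∧ (R ∨ T) ∧ (R ∨ Q)

(¬T ∧ R) ∨ (T ∧ Q)
= (¬T ∨ T) ∧ (¬T ∨ Q) ∧ (R ∨ T) ∧ (R ∨ Q)   [distribute ∨ over ∧]
= (¬T ∨ Q) ∧ (R ∨ T) ∧ (R ∨ Q)   [simplify]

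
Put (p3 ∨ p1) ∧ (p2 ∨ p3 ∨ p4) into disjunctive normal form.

p3 ∨ (p1 ∧ p2) ∨ (p1 ∧ p4)

(p3 ∨ p1) ∧ (p2 ∨ p3 ∨ p4)
≡ (p3 ∧ p2) ∨ (p3 ∧ p3) ∨ (p3 ∧ p4) ∨ (p1 ∧ p2) ∨ (p1 ∧ p3) ∨ (p1 ∧ p4)   — distribute ∧ over ∨
≡ p3 ∨ (p1 ∧ p2) ∨ (p1 ∧ p4)   — simplify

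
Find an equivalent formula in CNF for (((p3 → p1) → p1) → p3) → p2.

(p3 ∨ p1 ∨ p2) ∧ (¬p3 ∨ p2)

(((p3 → p1) → p1) → p3) → p2
≡ ¬(((p3 → p1) → p1) → p3) ∨ p2   [eliminate →]
≡ ¬(¬((p3 → p1) → p1) ∨ p3) ∨ p2   [eliminate →]
≡ ¬(¬(¬(p3 → p1) ∨ p1) ∨ p3) ∨ p2   [eliminate →]
≡ ¬(¬(¬(¬p3 ∨ p1) ∨ p1) ∨ p3) ∨ p2   [eliminate →]
≡ (¬¬(¬(¬p3 ∨ p1) ∨ p1) ∧ ¬p3) ∨ p2   [De Morgan]
≡ ((¬(¬p3 ∨ p1) ∨ p1) ∧ ¬p3) ∨ p2   [double negation]
≡ (((¬¬p3 ∧ ¬p1) ∨ p1) ∧ ¬p3) ∨ p2   [De Morgan]
≡ (((p3 ∧ ¬p1) ∨ p1) ∧ ¬p3) ∨ p2   [double negation]
≡ (p3 ∨ p1 ∨ p2) ∧ (¬p1 ∨ p1 ∨ p2) ∧ (¬p3 ∨ p2)   [distribute ∨ over ∧]
≡ (p3 ∨ p1 ∨ p2) ∧ (¬p3 ∨ p2)   [simplify]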